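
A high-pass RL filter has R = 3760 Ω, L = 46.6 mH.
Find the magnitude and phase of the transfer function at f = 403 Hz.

Step 1 — Angular frequency: ω = 2π·403 = 2532 rad/s.
Step 2 — Transfer function: H(jω) = jωL/(R + jωL).
Step 3 — Numerator jωL = j·118; denominator R + jωL = 3760 + j118.
Step 4 — H = 0.0009839 + j0.03135.
Step 5 — Magnitude: |H| = 0.03137 (-30.1 dB); phase: φ = 88.2°.

|H| = 0.03137 (-30.1 dB), φ = 88.2°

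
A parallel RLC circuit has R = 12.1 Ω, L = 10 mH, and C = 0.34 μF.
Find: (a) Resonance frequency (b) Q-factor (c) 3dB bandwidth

Step 1 — Resonance: ω₀ = 1/√(LC) = 1/√(0.01·3.4e-07) = 1.715e+04 rad/s.
Step 2 — f₀ = ω₀/(2π) = 2729 Hz.
Step 3 — Parallel Q: Q = R/(ω₀L) = 12.1/(1.715e+04·0.01) = 0.07055.
Step 4 — Bandwidth: Δω = ω₀/Q = 2.431e+05 rad/s; BW = Δω/(2π) = 3.869e+04 Hz.

(a) f₀ = 2729 Hz  (b) Q = 0.07055  (c) BW = 3.869e+04 Hz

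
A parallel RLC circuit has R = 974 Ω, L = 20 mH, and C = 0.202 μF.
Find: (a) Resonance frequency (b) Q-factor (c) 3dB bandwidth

Step 1 — Resonance: ω₀ = 1/√(LC) = 1/√(0.02·2.02e-07) = 1.573e+04 rad/s.
Step 2 — f₀ = ω₀/(2π) = 2504 Hz.
Step 3 — Parallel Q: Q = R/(ω₀L) = 974/(1.573e+04·0.02) = 3.095.
Step 4 — Bandwidth: Δω = ω₀/Q = 5083 rad/s; BW = Δω/(2π) = 808.9 Hz.

(a) f₀ = 2504 Hz  (b) Q = 3.095  (c) BW = 808.9 Hz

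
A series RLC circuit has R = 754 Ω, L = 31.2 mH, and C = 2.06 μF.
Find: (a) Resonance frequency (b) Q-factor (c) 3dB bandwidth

Step 1 — Resonance condition Im(Z)=0 gives ω₀ = 1/√(LC).
Step 2 — ω₀ = 1/√(0.0312·2.06e-06) = 3944 rad/s.
Step 3 — f₀ = ω₀/(2π) = 627.8 Hz.
Step 4 — Series Q: Q = ω₀L/R = 3944·0.0312/754 = 0.1632.
Step 5 — 3dB bandwidth: Δω = ω₀/Q = 2.417e+04 rad/s; BW = Δω/(2π) = 3846 Hz.

(a) f₀ = 627.8 Hz  (b) Q = 0.1632  (c) BW = 3846 Hz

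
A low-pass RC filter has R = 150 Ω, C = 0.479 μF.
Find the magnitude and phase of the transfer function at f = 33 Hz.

Step 1 — Angular frequency: ω = 2π·33 = 207.3 rad/s.
Step 2 — Transfer function: H(jω) = 1/(1 + jωRC).
Step 3 — Denominator: 1 + jωRC = 1 + j·207.3·150·4.79e-07 = 1 + j0.0149.
Step 4 — H = 0.9998 - j0.01489.
Step 5 — Magnitude: |H| = 0.9999 (-0.0 dB); phase: φ = -0.9°.

|H| = 0.9999 (-0.0 dB), φ = -0.9°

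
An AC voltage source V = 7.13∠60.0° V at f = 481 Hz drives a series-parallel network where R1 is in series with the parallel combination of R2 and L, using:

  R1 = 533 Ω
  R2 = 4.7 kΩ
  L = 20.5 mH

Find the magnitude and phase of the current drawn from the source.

Step 1 — Angular frequency: ω = 2π·f = 2π·481 = 3022 rad/s.
Step 2 — Component impedances:
  R1: Z = R = 533 Ω
  R2: Z = R = 4700 Ω
  L: Z = jωL = j·3022·0.0205 = 0 + j61.96 Ω
Step 3 — Parallel branch: R2 || L = 1/(1/R2 + 1/L) = 0.8166 + j61.94 Ω.
Step 4 — Series with R1: Z_total = R1 + (R2 || L) = 533.8 + j61.94 Ω = 537.4∠6.6° Ω.
Step 5 — Source phasor: V = 7.13∠60.0° V = 3.565 + j6.175 V.
Step 6 — Ohm's law: I = V / Z_total = (3.565 + j6.175) / (533.8 + j61.94) = 0.007914 + j0.01065 A.
Step 7 — Convert to polar: |I| = 0.01327 A, ∠I = 53.4°.

I = 0.01327∠53.4° A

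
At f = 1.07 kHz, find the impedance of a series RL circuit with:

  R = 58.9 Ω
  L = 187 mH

Step 1 — Angular frequency: ω = 2π·f = 2π·1070 = 6723 rad/s.
Step 2 — Component impedances:
  R: Z = R = 58.9 Ω
  L: Z = jωL = j·6723·0.187 = 0 + j1257 Ω
Step 3 — Series combination: Z_total = R + L = 58.9 + j1257 Ω = 1259∠87.3° Ω.

Z = 58.9 + j1257 Ω = 1259∠87.3° Ω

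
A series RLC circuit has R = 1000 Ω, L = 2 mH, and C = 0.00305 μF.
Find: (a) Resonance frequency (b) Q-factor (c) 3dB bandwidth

Step 1 — Resonance condition Im(Z)=0 gives ω₀ = 1/√(LC).
Step 2 — ω₀ = 1/√(0.002·3.05e-09) = 4.049e+05 rad/s.
Step 3 — f₀ = ω₀/(2π) = 6.444e+04 Hz.
Step 4 — Series Q: Q = ω₀L/R = 4.049e+05·0.002/1000 = 0.8098.
Step 5 — 3dB bandwidth: Δω = ω₀/Q = 5e+05 rad/s; BW = Δω/(2π) = 7.958e+04 Hz.

(a) f₀ = 6.444e+04 Hz  (b) Q = 0.8098  (c) BW = 7.958e+04 Hz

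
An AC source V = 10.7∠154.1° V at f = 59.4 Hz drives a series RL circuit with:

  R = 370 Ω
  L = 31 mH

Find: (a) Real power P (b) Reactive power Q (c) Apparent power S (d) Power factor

Step 1 — Angular frequency: ω = 2π·f = 2π·59.4 = 373.2 rad/s.
Step 2 — Component impedances:
  R: Z = R = 370 Ω
  L: Z = jωL = j·373.2·0.031 = 0 + j11.57 Ω
Step 3 — Series combination: Z_total = R + L = 370 + j11.57 Ω = 370.2∠1.8° Ω.
Step 4 — Source phasor: V = 10.7∠154.1° V = -9.625 + j4.674 V.
Step 5 — Current: I = V / Z = -0.02559 + j0.01343 A = 0.0289∠152.3° A.
Step 6 — Complex power: S = V·I* = 0.3091 + j0.009666 VA.
Step 7 — Real power: P = Re(S) = 0.3091 W.
Step 8 — Reactive power: Q = Im(S) = 0.009666 VAR.
Step 9 — Apparent power: |S| = 0.3093 VA.
Step 10 — Power factor: PF = P/|S| = 0.9995 (lagging).

(a) P = 0.3091 W  (b) Q = 0.009666 VAR  (c) S = 0.3093 VA  (d) PF = 0.9995 (lagging)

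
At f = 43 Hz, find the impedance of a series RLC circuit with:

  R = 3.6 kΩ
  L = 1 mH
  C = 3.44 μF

Step 1 — Angular frequency: ω = 2π·f = 2π·43 = 270.2 rad/s.
Step 2 — Component impedances:
  R: Z = R = 3600 Ω
  L: Z = jωL = j·270.2·0.001 = 0 + j0.2702 Ω
  C: Z = 1/(jωC) = -j/(ω·C) = 0 - j1076 Ω
Step 3 — Series combination: Z_total = R + L + C = 3600 - j1076 Ω = 3757∠-16.6° Ω.

Z = 3600 - j1076 Ω = 3757∠-16.6° Ω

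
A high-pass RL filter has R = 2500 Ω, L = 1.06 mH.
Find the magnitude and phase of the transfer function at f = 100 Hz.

Step 1 — Angular frequency: ω = 2π·100 = 628.3 rad/s.
Step 2 — Transfer function: H(jω) = jωL/(R + jωL).
Step 3 — Numerator jωL = j·0.666; denominator R + jωL = 2500 + j0.666.
Step 4 — H = 7.097e-08 + j0.0002664.
Step 5 — Magnitude: |H| = 0.0002664 (-71.5 dB); phase: φ = 90.0°.

|H| = 0.0002664 (-71.5 dB), φ = 90.0°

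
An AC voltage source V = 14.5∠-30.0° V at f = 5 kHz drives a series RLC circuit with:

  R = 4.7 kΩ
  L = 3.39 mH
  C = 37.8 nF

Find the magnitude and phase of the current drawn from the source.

Step 1 — Angular frequency: ω = 2π·f = 2π·5000 = 3.142e+04 rad/s.
Step 2 — Component impedances:
  R: Z = R = 4700 Ω
  L: Z = jωL = j·3.142e+04·0.00339 = 0 + j106.5 Ω
  C: Z = 1/(jωC) = -j/(ω·C) = 0 - j842.1 Ω
Step 3 — Series combination: Z_total = R + L + C = 4700 - j735.6 Ω = 4757∠-8.9° Ω.
Step 4 — Source phasor: V = 14.5∠-30.0° V = 12.56 - j7.25 V.
Step 5 — Ohm's law: I = V / Z_total = (12.56 - j7.25) / (4700 - j735.6) = 0.002844 - j0.001098 A.
Step 6 — Convert to polar: |I| = 0.003048 A, ∠I = -21.1°.

I = 0.003048∠-21.1° A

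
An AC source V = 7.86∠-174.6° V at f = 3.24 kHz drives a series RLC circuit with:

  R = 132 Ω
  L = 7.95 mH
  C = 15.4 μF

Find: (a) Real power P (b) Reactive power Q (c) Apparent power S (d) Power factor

Step 1 — Angular frequency: ω = 2π·f = 2π·3240 = 2.036e+04 rad/s.
Step 2 — Component impedances:
  R: Z = R = 132 Ω
  L: Z = jωL = j·2.036e+04·0.00795 = 0 + j161.8 Ω
  C: Z = 1/(jωC) = -j/(ω·C) = 0 - j3.19 Ω
Step 3 — Series combination: Z_total = R + L + C = 132 + j158.7 Ω = 206.4∠50.2° Ω.
Step 4 — Source phasor: V = 7.86∠-174.6° V = -7.825 - j0.7397 V.
Step 5 — Current: I = V / Z = -0.02701 + j0.02685 A = 0.03808∠135.2° A.
Step 6 — Complex power: S = V·I* = 0.1915 + j0.2301 VA.
Step 7 — Real power: P = Re(S) = 0.1915 W.
Step 8 — Reactive power: Q = Im(S) = 0.2301 VAR.
Step 9 — Apparent power: |S| = 0.2993 VA.
Step 10 — Power factor: PF = P/|S| = 0.6396 (lagging).

(a) P = 0.1915 W  (b) Q = 0.2301 VAR  (c) S = 0.2993 VA  (d) PF = 0.6396 (lagging)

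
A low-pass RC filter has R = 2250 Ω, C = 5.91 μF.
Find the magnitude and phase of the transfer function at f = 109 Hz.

Step 1 — Angular frequency: ω = 2π·109 = 684.9 rad/s.
Step 2 — Transfer function: H(jω) = 1/(1 + jωRC).
Step 3 — Denominator: 1 + jωRC = 1 + j·684.9·2250·5.91e-06 = 1 + j9.107.
Step 4 — H = 0.01191 - j0.1085.
Step 5 — Magnitude: |H| = 0.1091 (-19.2 dB); phase: φ = -83.7°.

|H| = 0.1091 (-19.2 dB), φ = -83.7°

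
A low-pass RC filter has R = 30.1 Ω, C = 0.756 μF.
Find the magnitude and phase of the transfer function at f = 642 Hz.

Step 1 — Angular frequency: ω = 2π·642 = 4034 rad/s.
Step 2 — Transfer function: H(jω) = 1/(1 + jωRC).
Step 3 — Denominator: 1 + jωRC = 1 + j·4034·30.1·7.56e-07 = 1 + j0.09179.
Step 4 — H = 0.9916 - j0.09102.
Step 5 — Magnitude: |H| = 0.9958 (-0.0 dB); phase: φ = -5.2°.

|H| = 0.9958 (-0.0 dB), φ = -5.2°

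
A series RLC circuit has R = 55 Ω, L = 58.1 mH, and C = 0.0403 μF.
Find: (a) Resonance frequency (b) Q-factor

Step 1 — Resonance condition Im(Z)=0 gives ω₀ = 1/√(LC).
Step 2 — ω₀ = 1/√(0.0581·4.03e-08) = 2.067e+04 rad/s.
Step 3 — f₀ = ω₀/(2π) = 3289 Hz.
Step 4 — Series Q: Q = ω₀L/R = 2.067e+04·0.0581/55 = 21.83.

(a) f₀ = 3289 Hz  (b) Q = 21.83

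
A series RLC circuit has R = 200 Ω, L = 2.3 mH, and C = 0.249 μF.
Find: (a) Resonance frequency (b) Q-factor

Step 1 — Resonance condition Im(Z)=0 gives ω₀ = 1/√(LC).
Step 2 — ω₀ = 1/√(0.0023·2.49e-07) = 4.179e+04 rad/s.
Step 3 — f₀ = ω₀/(2π) = 6651 Hz.
Step 4 — Series Q: Q = ω₀L/R = 4.179e+04·0.0023/200 = 0.4805.

(a) f₀ = 6651 Hz  (b) Q = 0.4805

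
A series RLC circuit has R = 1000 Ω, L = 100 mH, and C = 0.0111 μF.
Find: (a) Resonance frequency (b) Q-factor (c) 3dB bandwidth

Step 1 — Resonance: ω₀ = 1/√(LC) = 1/√(0.1·1.11e-08) = 3.002e+04 rad/s.
Step 2 — f₀ = ω₀/(2π) = 4777 Hz.
Step 3 — Series Q: Q = ω₀L/R = 3.002e+04·0.1/1000 = 3.002.
Step 4 — Bandwidth: Δω = ω₀/Q = 1e+04 rad/s; BW = Δω/(2π) = 1592 Hz.

(a) f₀ = 4777 Hz  (b) Q = 3.002  (c) BW = 1592 Hz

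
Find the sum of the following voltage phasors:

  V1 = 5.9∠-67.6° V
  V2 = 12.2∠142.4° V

Step 1 — Convert each phasor to rectangular form:
  V1 = 5.9·(cos(-67.6°) + j·sin(-67.6°)) = 2.248 - j5.455 V
  V2 = 12.2·(cos(142.4°) + j·sin(142.4°)) = -9.666 + j7.444 V
Step 2 — Sum components: V_total = -7.418 + j1.989 V.
Step 3 — Convert to polar: |V_total| = 7.68 V, ∠V_total = 165.0°.

V_total = 7.68∠165.0° V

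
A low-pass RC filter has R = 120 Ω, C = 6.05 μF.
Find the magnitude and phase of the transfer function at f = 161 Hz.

Step 1 — Angular frequency: ω = 2π·161 = 1012 rad/s.
Step 2 — Transfer function: H(jω) = 1/(1 + jωRC).
Step 3 — Denominator: 1 + jωRC = 1 + j·1012·120·6.05e-06 = 1 + j0.7344.
Step 4 — H = 0.6496 - j0.4771.
Step 5 — Magnitude: |H| = 0.806 (-1.9 dB); phase: φ = -36.3°.

|H| = 0.806 (-1.9 dB), φ = -36.3°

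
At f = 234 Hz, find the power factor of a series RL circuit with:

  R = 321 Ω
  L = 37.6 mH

Step 1 — Angular frequency: ω = 2π·f = 2π·234 = 1470 rad/s.
Step 2 — Component impedances:
  R: Z = R = 321 Ω
  L: Z = jωL = j·1470·0.0376 = 0 + j55.28 Ω
Step 3 — Series combination: Z_total = R + L = 321 + j55.28 Ω = 325.7∠9.8° Ω.
Step 4 — Power factor: PF = cos(φ) = Re(Z)/|Z| = 321/325.73 = 0.9855.
Step 5 — Type: Im(Z) = 55.28 ⇒ lagging (phase φ = 9.8°).

PF = 0.9855 (lagging, φ = 9.8°)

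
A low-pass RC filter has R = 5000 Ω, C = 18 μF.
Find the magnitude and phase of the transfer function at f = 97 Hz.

Step 1 — Angular frequency: ω = 2π·97 = 609.5 rad/s.
Step 2 — Transfer function: H(jω) = 1/(1 + jωRC).
Step 3 — Denominator: 1 + jωRC = 1 + j·609.5·5000·1.8e-05 = 1 + j54.85.
Step 4 — H = 0.0003323 - j0.01822.
Step 5 — Magnitude: |H| = 0.01823 (-34.8 dB); phase: φ = -89.0°.

|H| = 0.01823 (-34.8 dB), φ = -89.0°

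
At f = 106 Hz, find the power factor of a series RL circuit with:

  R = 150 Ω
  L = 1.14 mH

Step 1 — Angular frequency: ω = 2π·f = 2π·106 = 666 rad/s.
Step 2 — Component impedances:
  R: Z = R = 150 Ω
  L: Z = jωL = j·666·0.00114 = 0 + j0.7593 Ω
Step 3 — Series combination: Z_total = R + L = 150 + j0.7593 Ω = 150∠0.3° Ω.
Step 4 — Power factor: PF = cos(φ) = Re(Z)/|Z| = 150/150 = 1.
Step 5 — Type: Im(Z) = 0.7593 ⇒ lagging (phase φ = 0.3°).

PF = 1 (lagging, φ = 0.3°)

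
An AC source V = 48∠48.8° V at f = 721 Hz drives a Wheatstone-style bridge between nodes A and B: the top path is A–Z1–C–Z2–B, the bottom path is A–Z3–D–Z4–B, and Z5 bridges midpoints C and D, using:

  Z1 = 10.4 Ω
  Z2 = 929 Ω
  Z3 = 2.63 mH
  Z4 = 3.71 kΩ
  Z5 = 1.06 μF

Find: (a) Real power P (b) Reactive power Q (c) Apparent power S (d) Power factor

Step 1 — Angular frequency: ω = 2π·f = 2π·721 = 4530 rad/s.
Step 2 — Component impedances:
  Z1: Z = R = 10.4 Ω
  Z2: Z = R = 929 Ω
  Z3: Z = jωL = j·4530·0.00263 = 0 + j11.91 Ω
  Z4: Z = R = 3710 Ω
  Z5: Z = 1/(jωC) = -j/(ω·C) = 0 - j208.2 Ω
Step 3 — Bridge requires nodal analysis (the Z5 bridge couples midpoints C and D, so the two paths cannot be reduced to a simple series/parallel combination). Setting node B to ground and injecting 1 A at node A, the 3-node admittance system at A, C, D solves to V_A = Z_AB = 749.4 + j0.1772 Ω = 749.4∠0.0° Ω.
Step 4 — Source phasor: V = 48∠48.8° V = 31.62 + j36.12 V.
Step 5 — Current: I = V / Z = 0.0422 + j0.04818 A = 0.06405∠48.8° A.
Step 6 — Complex power: S = V·I* = 3.075 + j0.0007271 VA.
Step 7 — Real power: P = Re(S) = 3.075 W.
Step 8 — Reactive power: Q = Im(S) = 0.0007271 VAR.
Step 9 — Apparent power: |S| = 3.075 VA.
Step 10 — Power factor: PF = P/|S| = 1 (lagging).

(a) P = 3.075 W  (b) Q = 0.0007271 VAR  (c) S = 3.075 VA  (d) PF = 1 (lagging)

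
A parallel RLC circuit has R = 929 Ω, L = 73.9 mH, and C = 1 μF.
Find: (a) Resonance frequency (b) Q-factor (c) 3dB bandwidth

Step 1 — Resonance: ω₀ = 1/√(LC) = 1/√(0.0739·1e-06) = 3679 rad/s.
Step 2 — f₀ = ω₀/(2π) = 585.5 Hz.
Step 3 — Parallel Q: Q = R/(ω₀L) = 929/(3679·0.0739) = 3.417.
Step 4 — Bandwidth: Δω = ω₀/Q = 1076 rad/s; BW = Δω/(2π) = 171.3 Hz.

(a) f₀ = 585.5 Hz  (b) Q = 3.417  (c) BW = 171.3 Hz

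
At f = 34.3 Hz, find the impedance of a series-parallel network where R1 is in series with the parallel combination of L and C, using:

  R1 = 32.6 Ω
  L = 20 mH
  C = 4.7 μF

Step 1 — Angular frequency: ω = 2π·f = 2π·34.3 = 215.5 rad/s.
Step 2 — Component impedances:
  R1: Z = R = 32.6 Ω
  L: Z = jωL = j·215.5·0.02 = 0 + j4.31 Ω
  C: Z = 1/(jωC) = -j/(ω·C) = 0 - j987.3 Ω
Step 3 — Parallel branch: L || C = 1/(1/L + 1/C) = 0 + j4.329 Ω.
Step 4 — Series with R1: Z_total = R1 + (L || C) = 32.6 + j4.329 Ω = 32.89∠7.6° Ω.

Z = 32.6 + j4.329 Ω = 32.89∠7.6° Ω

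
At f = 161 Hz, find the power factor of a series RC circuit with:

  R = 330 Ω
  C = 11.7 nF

Step 1 — Angular frequency: ω = 2π·f = 2π·161 = 1012 rad/s.
Step 2 — Component impedances:
  R: Z = R = 330 Ω
  C: Z = 1/(jωC) = -j/(ω·C) = 0 - j8.449e+04 Ω
Step 3 — Series combination: Z_total = R + C = 330 - j8.449e+04 Ω = 8.449e+04∠-89.8° Ω.
Step 4 — Power factor: PF = cos(φ) = Re(Z)/|Z| = 330/8.449e+04 = 0.003906.
Step 5 — Type: Im(Z) = -8.449e+04 ⇒ leading (phase φ = -89.8°).

PF = 0.003906 (leading, φ = -89.8°)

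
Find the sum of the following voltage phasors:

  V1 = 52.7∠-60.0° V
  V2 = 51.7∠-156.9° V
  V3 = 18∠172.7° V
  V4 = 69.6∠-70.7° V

Step 1 — Convert each phasor to rectangular form:
  V1 = 52.7·(cos(-60.0°) + j·sin(-60.0°)) = 26.35 - j45.64 V
  V2 = 51.7·(cos(-156.9°) + j·sin(-156.9°)) = -47.55 - j20.28 V
  V3 = 18·(cos(172.7°) + j·sin(172.7°)) = -17.85 + j2.287 V
  V4 = 69.6·(cos(-70.7°) + j·sin(-70.7°)) = 23 - j65.69 V
Step 2 — Sum components: V_total = -16.06 - j129.3 V.
Step 3 — Convert to polar: |V_total| = 130.3 V, ∠V_total = -97.1°.

V_total = 130.3∠-97.1° V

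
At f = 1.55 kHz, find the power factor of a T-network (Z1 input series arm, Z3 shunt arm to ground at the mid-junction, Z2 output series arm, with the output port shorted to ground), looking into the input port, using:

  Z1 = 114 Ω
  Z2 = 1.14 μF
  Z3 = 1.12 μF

Step 1 — Angular frequency: ω = 2π·f = 2π·1550 = 9739 rad/s.
Step 2 — Component impedances:
  Z1: Z = R = 114 Ω
  Z2: Z = 1/(jωC) = -j/(ω·C) = 0 - j90.07 Ω
  Z3: Z = 1/(jωC) = -j/(ω·C) = 0 - j91.68 Ω
Step 3 — With the output port shorted to ground, the output series arm Z2 runs from the junction to ground; the shunt arm Z3 also runs from the junction to ground. They appear in parallel: Z3 || Z2 = 0 - j45.43 Ω.
Step 4 — Series with input arm Z1: Z_in = Z1 + (Z3 || Z2) = 114 - j45.43 Ω = 122.7∠-21.7° Ω.
Step 5 — Power factor: PF = cos(φ) = Re(Z)/|Z| = 114/122.72 = 0.9289.
Step 6 — Type: Im(Z) = -45.43 ⇒ leading (phase φ = -21.7°).

PF = 0.9289 (leading, φ = -21.7°)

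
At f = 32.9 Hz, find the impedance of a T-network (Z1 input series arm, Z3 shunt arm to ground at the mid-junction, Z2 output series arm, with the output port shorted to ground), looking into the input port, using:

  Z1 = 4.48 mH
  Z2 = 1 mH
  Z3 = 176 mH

Step 1 — Angular frequency: ω = 2π·f = 2π·32.9 = 206.7 rad/s.
Step 2 — Component impedances:
  Z1: Z = jωL = j·206.7·0.00448 = 0 + j0.9261 Ω
  Z2: Z = jωL = j·206.7·0.001 = 0 + j0.2067 Ω
  Z3: Z = jωL = j·206.7·0.176 = 0 + j36.38 Ω
Step 3 — With the output port shorted to ground, the output series arm Z2 runs from the junction to ground; the shunt arm Z3 also runs from the junction to ground. They appear in parallel: Z3 || Z2 = 0 + j0.2055 Ω.
Step 4 — Series with input arm Z1: Z_in = Z1 + (Z3 || Z2) = 0 + j1.132 Ω = 1.132∠90.0° Ω.

Z = 0 + j1.132 Ω = 1.132∠90.0° Ω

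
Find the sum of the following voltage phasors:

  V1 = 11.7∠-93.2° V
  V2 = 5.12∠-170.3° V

Step 1 — Convert each phasor to rectangular form:
  V1 = 11.7·(cos(-93.2°) + j·sin(-93.2°)) = -0.6531 - j11.68 V
  V2 = 5.12·(cos(-170.3°) + j·sin(-170.3°)) = -5.047 - j0.8627 V
Step 2 — Sum components: V_total = -5.7 - j12.54 V.
Step 3 — Convert to polar: |V_total| = 13.78 V, ∠V_total = -114.4°.

V_total = 13.78∠-114.4° V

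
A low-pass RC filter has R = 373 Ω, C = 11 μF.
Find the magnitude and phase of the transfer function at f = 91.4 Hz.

Step 1 — Angular frequency: ω = 2π·91.4 = 574.3 rad/s.
Step 2 — Transfer function: H(jω) = 1/(1 + jωRC).
Step 3 — Denominator: 1 + jωRC = 1 + j·574.3·373·1.1e-05 = 1 + j2.356.
Step 4 — H = 0.1526 - j0.3596.
Step 5 — Magnitude: |H| = 0.3907 (-8.2 dB); phase: φ = -67.0°.

|H| = 0.3907 (-8.2 dB), φ = -67.0°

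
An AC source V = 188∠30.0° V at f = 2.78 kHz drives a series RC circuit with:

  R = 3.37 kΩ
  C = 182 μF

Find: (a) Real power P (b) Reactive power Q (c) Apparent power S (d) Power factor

Step 1 — Angular frequency: ω = 2π·f = 2π·2780 = 1.747e+04 rad/s.
Step 2 — Component impedances:
  R: Z = R = 3370 Ω
  C: Z = 1/(jωC) = -j/(ω·C) = 0 - j0.3146 Ω
Step 3 — Series combination: Z_total = R + C = 3370 - j0.3146 Ω = 3370∠-0.0° Ω.
Step 4 — Source phasor: V = 188∠30.0° V = 162.8 + j94 V.
Step 5 — Current: I = V / Z = 0.04831 + j0.0279 A = 0.05579∠30.0° A.
Step 6 — Complex power: S = V·I* = 10.49 - j0.0009789 VA.
Step 7 — Real power: P = Re(S) = 10.49 W.
Step 8 — Reactive power: Q = Im(S) = -0.0009789 VAR.
Step 9 — Apparent power: |S| = 10.49 VA.
Step 10 — Power factor: PF = P/|S| = 1 (leading).

(a) P = 10.49 W  (b) Q = -0.0009789 VAR  (c) S = 10.49 VA  (d) PF = 1 (leading)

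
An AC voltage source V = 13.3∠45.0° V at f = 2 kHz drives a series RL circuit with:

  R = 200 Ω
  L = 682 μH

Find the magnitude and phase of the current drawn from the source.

Step 1 — Angular frequency: ω = 2π·f = 2π·2000 = 1.257e+04 rad/s.
Step 2 — Component impedances:
  R: Z = R = 200 Ω
  L: Z = jωL = j·1.257e+04·0.000682 = 0 + j8.57 Ω
Step 3 — Series combination: Z_total = R + L = 200 + j8.57 Ω = 200.2∠2.5° Ω.
Step 4 — Source phasor: V = 13.3∠45.0° V = 9.405 + j9.405 V.
Step 5 — Ohm's law: I = V / Z_total = (9.405 + j9.405) / (200 + j8.57) = 0.04895 + j0.04493 A.
Step 6 — Convert to polar: |I| = 0.06644 A, ∠I = 42.5°.

I = 0.06644∠42.5° A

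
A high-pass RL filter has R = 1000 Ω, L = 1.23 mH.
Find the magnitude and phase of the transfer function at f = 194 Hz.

Step 1 — Angular frequency: ω = 2π·194 = 1219 rad/s.
Step 2 — Transfer function: H(jω) = jωL/(R + jωL).
Step 3 — Numerator jωL = j·1.499; denominator R + jωL = 1000 + j1.499.
Step 4 — H = 2.248e-06 + j0.001499.
Step 5 — Magnitude: |H| = 0.001499 (-56.5 dB); phase: φ = 89.9°.

|H| = 0.001499 (-56.5 dB), φ = 89.9°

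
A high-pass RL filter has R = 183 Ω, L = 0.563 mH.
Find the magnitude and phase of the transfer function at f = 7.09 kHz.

Step 1 — Angular frequency: ω = 2π·7090 = 4.455e+04 rad/s.
Step 2 — Transfer function: H(jω) = jωL/(R + jωL).
Step 3 — Numerator jωL = j·25.08; denominator R + jωL = 183 + j25.08.
Step 4 — H = 0.01844 + j0.1345.
Step 5 — Magnitude: |H| = 0.1358 (-17.3 dB); phase: φ = 82.2°.

|H| = 0.1358 (-17.3 dB), φ = 82.2°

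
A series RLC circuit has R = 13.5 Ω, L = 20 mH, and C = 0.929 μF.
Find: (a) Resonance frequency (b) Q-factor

Step 1 — Resonance condition Im(Z)=0 gives ω₀ = 1/√(LC).
Step 2 — ω₀ = 1/√(0.02·9.29e-07) = 7336 rad/s.
Step 3 — f₀ = ω₀/(2π) = 1168 Hz.
Step 4 — Series Q: Q = ω₀L/R = 7336·0.02/13.5 = 10.87.

(a) f₀ = 1168 Hz  (b) Q = 10.87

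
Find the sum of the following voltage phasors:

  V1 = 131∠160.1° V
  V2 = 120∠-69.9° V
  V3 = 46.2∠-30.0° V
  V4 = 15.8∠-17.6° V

Step 1 — Convert each phasor to rectangular form:
  V1 = 131·(cos(160.1°) + j·sin(160.1°)) = -123.2 + j44.59 V
  V2 = 120·(cos(-69.9°) + j·sin(-69.9°)) = 41.24 - j112.7 V
  V3 = 46.2·(cos(-30.0°) + j·sin(-30.0°)) = 40.01 - j23.1 V
  V4 = 15.8·(cos(-17.6°) + j·sin(-17.6°)) = 15.06 - j4.777 V
Step 2 — Sum components: V_total = -26.87 - j95.98 V.
Step 3 — Convert to polar: |V_total| = 99.67 V, ∠V_total = -105.6°.

V_total = 99.67∠-105.6° V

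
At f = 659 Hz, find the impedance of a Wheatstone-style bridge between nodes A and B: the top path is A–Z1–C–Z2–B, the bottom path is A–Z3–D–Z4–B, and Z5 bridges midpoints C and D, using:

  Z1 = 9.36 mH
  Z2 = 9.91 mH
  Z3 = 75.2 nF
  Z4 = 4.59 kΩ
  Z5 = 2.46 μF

Step 1 — Angular frequency: ω = 2π·f = 2π·659 = 4141 rad/s.
Step 2 — Component impedances:
  Z1: Z = jωL = j·4141·0.00936 = 0 + j38.76 Ω
  Z2: Z = jωL = j·4141·0.00991 = 0 + j41.03 Ω
  Z3: Z = 1/(jωC) = -j/(ω·C) = 0 - j3212 Ω
  Z4: Z = R = 4590 Ω
  Z5: Z = 1/(jωC) = -j/(ω·C) = 0 - j98.17 Ω
Step 3 — Bridge requires nodal analysis (the Z5 bridge couples midpoints C and D, so the two paths cannot be reduced to a simple series/parallel combination). Setting node B to ground and injecting 1 A at node A, the 3-node admittance system at A, C, D solves to V_A = Z_AB = 0.3879 + j80.25 Ω = 80.25∠89.7° Ω.

Z = 0.3879 + j80.25 Ω = 80.25∠89.7° Ω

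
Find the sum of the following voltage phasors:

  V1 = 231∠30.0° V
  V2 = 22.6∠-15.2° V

Step 1 — Convert each phasor to rectangular form:
  V1 = 231·(cos(30.0°) + j·sin(30.0°)) = 200.1 + j115.5 V
  V2 = 22.6·(cos(-15.2°) + j·sin(-15.2°)) = 21.81 - j5.925 V
Step 2 — Sum components: V_total = 221.9 + j109.6 V.
Step 3 — Convert to polar: |V_total| = 247.4 V, ∠V_total = 26.3°.

V_total = 247.4∠26.3° V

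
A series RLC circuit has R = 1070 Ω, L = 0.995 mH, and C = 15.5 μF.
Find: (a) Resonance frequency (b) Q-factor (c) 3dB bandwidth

Step 1 — Resonance condition Im(Z)=0 gives ω₀ = 1/√(LC).
Step 2 — ω₀ = 1/√(0.000995·1.55e-05) = 8052 rad/s.
Step 3 — f₀ = ω₀/(2π) = 1282 Hz.
Step 4 — Series Q: Q = ω₀L/R = 8052·0.000995/1070 = 0.007488.
Step 5 — 3dB bandwidth: Δω = ω₀/Q = 1.075e+06 rad/s; BW = Δω/(2π) = 1.712e+05 Hz.

(a) f₀ = 1282 Hz  (b) Q = 0.007488  (c) BW = 1.712e+05 Hz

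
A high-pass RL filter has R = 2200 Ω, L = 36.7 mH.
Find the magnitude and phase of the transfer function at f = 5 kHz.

Step 1 — Angular frequency: ω = 2π·5000 = 3.142e+04 rad/s.
Step 2 — Transfer function: H(jω) = jωL/(R + jωL).
Step 3 — Numerator jωL = j·1153; denominator R + jωL = 2200 + j1153.
Step 4 — H = 0.2155 + j0.4112.
Step 5 — Magnitude: |H| = 0.4642 (-6.7 dB); phase: φ = 62.3°.

|H| = 0.4642 (-6.7 dB), φ = 62.3°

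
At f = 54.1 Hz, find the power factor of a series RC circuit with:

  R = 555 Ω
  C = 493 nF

Step 1 — Angular frequency: ω = 2π·f = 2π·54.1 = 339.9 rad/s.
Step 2 — Component impedances:
  R: Z = R = 555 Ω
  C: Z = 1/(jωC) = -j/(ω·C) = 0 - j5967 Ω
Step 3 — Series combination: Z_total = R + C = 555 - j5967 Ω = 5993∠-84.7° Ω.
Step 4 — Power factor: PF = cos(φ) = Re(Z)/|Z| = 555/5993 = 0.09261.
Step 5 — Type: Im(Z) = -5967 ⇒ leading (phase φ = -84.7°).

PF = 0.09261 (leading, φ = -84.7°)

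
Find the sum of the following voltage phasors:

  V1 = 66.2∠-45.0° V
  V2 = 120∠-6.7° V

Step 1 — Convert each phasor to rectangular form:
  V1 = 66.2·(cos(-45.0°) + j·sin(-45.0°)) = 46.81 - j46.81 V
  V2 = 120·(cos(-6.7°) + j·sin(-6.7°)) = 119.2 - j14 V
Step 2 — Sum components: V_total = 166 - j60.81 V.
Step 3 — Convert to polar: |V_total| = 176.8 V, ∠V_total = -20.1°.

V_total = 176.8∠-20.1° V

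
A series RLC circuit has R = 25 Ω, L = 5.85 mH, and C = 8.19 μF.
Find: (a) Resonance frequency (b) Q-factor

Step 1 — Resonance condition Im(Z)=0 gives ω₀ = 1/√(LC).
Step 2 — ω₀ = 1/√(0.00585·8.19e-06) = 4569 rad/s.
Step 3 — f₀ = ω₀/(2π) = 727.1 Hz.
Step 4 — Series Q: Q = ω₀L/R = 4569·0.00585/25 = 1.069.

(a) f₀ = 727.1 Hz  (b) Q = 1.069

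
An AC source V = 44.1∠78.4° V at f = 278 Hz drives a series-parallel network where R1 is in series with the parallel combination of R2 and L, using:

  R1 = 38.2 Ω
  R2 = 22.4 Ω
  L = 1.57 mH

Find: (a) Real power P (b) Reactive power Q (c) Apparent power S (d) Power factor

Step 1 — Angular frequency: ω = 2π·f = 2π·278 = 1747 rad/s.
Step 2 — Component impedances:
  R1: Z = R = 38.2 Ω
  R2: Z = R = 22.4 Ω
  L: Z = jωL = j·1747·0.00157 = 0 + j2.742 Ω
Step 3 — Parallel branch: R2 || L = 1/(1/R2 + 1/L) = 0.3308 + j2.702 Ω.
Step 4 — Series with R1: Z_total = R1 + (R2 || L) = 38.53 + j2.702 Ω = 38.63∠4.0° Ω.
Step 5 — Source phasor: V = 44.1∠78.4° V = 8.868 + j43.2 V.
Step 6 — Current: I = V / Z = 0.3072 + j1.1 A = 1.142∠74.4° A.
Step 7 — Complex power: S = V·I* = 50.23 + j3.522 VA.
Step 8 — Real power: P = Re(S) = 50.23 W.
Step 9 — Reactive power: Q = Im(S) = 3.522 VAR.
Step 10 — Apparent power: |S| = 50.35 VA.
Step 11 — Power factor: PF = P/|S| = 0.9976 (lagging).

(a) P = 50.23 W  (b) Q = 3.522 VAR  (c) S = 50.35 VA  (d) PF = 0.9976 (lagging)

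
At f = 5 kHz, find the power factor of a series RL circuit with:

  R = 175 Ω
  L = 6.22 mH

Step 1 — Angular frequency: ω = 2π·f = 2π·5000 = 3.142e+04 rad/s.
Step 2 — Component impedances:
  R: Z = R = 175 Ω
  L: Z = jωL = j·3.142e+04·0.00622 = 0 + j195.4 Ω
Step 3 — Series combination: Z_total = R + L = 175 + j195.4 Ω = 262.3∠48.2° Ω.
Step 4 — Power factor: PF = cos(φ) = Re(Z)/|Z| = 175/262.31 = 0.6671.
Step 5 — Type: Im(Z) = 195.4 ⇒ lagging (phase φ = 48.2°).

PF = 0.6671 (lagging, φ = 48.2°)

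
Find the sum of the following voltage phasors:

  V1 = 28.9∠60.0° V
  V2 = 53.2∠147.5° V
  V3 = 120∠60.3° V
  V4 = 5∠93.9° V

Step 1 — Convert each phasor to rectangular form:
  V1 = 28.9·(cos(60.0°) + j·sin(60.0°)) = 14.45 + j25.03 V
  V2 = 53.2·(cos(147.5°) + j·sin(147.5°)) = -44.87 + j28.58 V
  V3 = 120·(cos(60.3°) + j·sin(60.3°)) = 59.46 + j104.2 V
  V4 = 5·(cos(93.9°) + j·sin(93.9°)) = -0.3401 + j4.988 V
Step 2 — Sum components: V_total = 28.7 + j162.8 V.
Step 3 — Convert to polar: |V_total| = 165.3 V, ∠V_total = 80.0°.

V_total = 165.3∠80.0° V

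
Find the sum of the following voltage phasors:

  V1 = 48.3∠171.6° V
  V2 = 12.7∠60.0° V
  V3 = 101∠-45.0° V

Step 1 — Convert each phasor to rectangular form:
  V1 = 48.3·(cos(171.6°) + j·sin(171.6°)) = -47.78 + j7.056 V
  V2 = 12.7·(cos(60.0°) + j·sin(60.0°)) = 6.35 + j11 V
  V3 = 101·(cos(-45.0°) + j·sin(-45.0°)) = 71.42 - j71.42 V
Step 2 — Sum components: V_total = 29.99 - j53.36 V.
Step 3 — Convert to polar: |V_total| = 61.21 V, ∠V_total = -60.7°.

V_total = 61.21∠-60.7° V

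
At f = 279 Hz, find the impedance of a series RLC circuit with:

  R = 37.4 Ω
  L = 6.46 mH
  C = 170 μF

Step 1 — Angular frequency: ω = 2π·f = 2π·279 = 1753 rad/s.
Step 2 — Component impedances:
  R: Z = R = 37.4 Ω
  L: Z = jωL = j·1753·0.00646 = 0 + j11.32 Ω
  C: Z = 1/(jωC) = -j/(ω·C) = 0 - j3.356 Ω
Step 3 — Series combination: Z_total = R + L + C = 37.4 + j7.969 Ω = 38.24∠12.0° Ω.

Z = 37.4 + j7.969 Ω = 38.24∠12.0° Ω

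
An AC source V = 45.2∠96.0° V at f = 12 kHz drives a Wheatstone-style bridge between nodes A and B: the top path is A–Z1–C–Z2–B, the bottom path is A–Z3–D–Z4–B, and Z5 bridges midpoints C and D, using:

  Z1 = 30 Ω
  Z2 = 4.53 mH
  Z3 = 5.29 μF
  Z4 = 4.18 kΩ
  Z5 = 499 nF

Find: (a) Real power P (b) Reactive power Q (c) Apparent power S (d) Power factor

Step 1 — Angular frequency: ω = 2π·f = 2π·1.2e+04 = 7.54e+04 rad/s.
Step 2 — Component impedances:
  Z1: Z = R = 30 Ω
  Z2: Z = jωL = j·7.54e+04·0.00453 = 0 + j341.6 Ω
  Z3: Z = 1/(jωC) = -j/(ω·C) = 0 - j2.507 Ω
  Z4: Z = R = 4180 Ω
  Z5: Z = 1/(jωC) = -j/(ω·C) = 0 - j26.58 Ω
Step 3 — Bridge requires nodal analysis (the Z5 bridge couples midpoints C and D, so the two paths cannot be reduced to a simple series/parallel combination). Setting node B to ground and injecting 1 A at node A, the 3-node admittance system at A, C, D solves to V_A = Z_AB = 39.82 + j322.5 Ω = 325∠83.0° Ω.
Step 4 — Source phasor: V = 45.2∠96.0° V = -4.725 + j44.95 V.
Step 5 — Current: I = V / Z = 0.1355 + j0.03138 A = 0.1391∠13.0° A.
Step 6 — Complex power: S = V·I* = 0.7704 + j6.24 VA.
Step 7 — Real power: P = Re(S) = 0.7704 W.
Step 8 — Reactive power: Q = Im(S) = 6.24 VAR.
Step 9 — Apparent power: |S| = 6.287 VA.
Step 10 — Power factor: PF = P/|S| = 0.1225 (lagging).

(a) P = 0.7704 W  (b) Q = 6.24 VAR  (c) S = 6.287 VA  (d) PF = 0.1225 (lagging)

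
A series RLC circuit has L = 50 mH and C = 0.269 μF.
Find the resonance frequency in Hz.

Step 1 — Resonance condition Im(Z)=0 gives ω₀ = 1/√(LC).
Step 2 — ω₀ = 1/√(0.05·2.69e-07) = 8623 rad/s.
Step 3 — f₀ = ω₀/(2π) = 1372 Hz.

f₀ = 1372 Hz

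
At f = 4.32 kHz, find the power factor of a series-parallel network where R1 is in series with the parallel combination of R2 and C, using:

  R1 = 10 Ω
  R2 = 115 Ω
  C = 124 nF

Step 1 — Angular frequency: ω = 2π·f = 2π·4320 = 2.714e+04 rad/s.
Step 2 — Component impedances:
  R1: Z = R = 10 Ω
  R2: Z = R = 115 Ω
  C: Z = 1/(jωC) = -j/(ω·C) = 0 - j297.1 Ω
Step 3 — Parallel branch: R2 || C = 1/(1/R2 + 1/C) = 100 - j38.71 Ω.
Step 4 — Series with R1: Z_total = R1 + (R2 || C) = 110 - j38.71 Ω = 116.6∠-19.4° Ω.
Step 5 — Power factor: PF = cos(φ) = Re(Z)/|Z| = 110.02/116.63 = 0.9433.
Step 6 — Type: Im(Z) = -38.71 ⇒ leading (phase φ = -19.4°).

PF = 0.9433 (leading, φ = -19.4°)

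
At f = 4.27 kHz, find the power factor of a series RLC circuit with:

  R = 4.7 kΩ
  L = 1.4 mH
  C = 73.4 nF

Step 1 — Angular frequency: ω = 2π·f = 2π·4270 = 2.683e+04 rad/s.
Step 2 — Component impedances:
  R: Z = R = 4700 Ω
  L: Z = jωL = j·2.683e+04·0.0014 = 0 + j37.56 Ω
  C: Z = 1/(jωC) = -j/(ω·C) = 0 - j507.8 Ω
Step 3 — Series combination: Z_total = R + L + C = 4700 - j470.2 Ω = 4723∠-5.7° Ω.
Step 4 — Power factor: PF = cos(φ) = Re(Z)/|Z| = 4700/4723.5 = 0.995.
Step 5 — Type: Im(Z) = -470.2 ⇒ leading (phase φ = -5.7°).

PF = 0.995 (leading, φ = -5.7°)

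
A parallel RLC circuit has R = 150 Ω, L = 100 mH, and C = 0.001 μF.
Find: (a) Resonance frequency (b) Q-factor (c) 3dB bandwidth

Step 1 — Resonance: ω₀ = 1/√(LC) = 1/√(0.1·1e-09) = 1e+05 rad/s.
Step 2 — f₀ = ω₀/(2π) = 1.592e+04 Hz.
Step 3 — Parallel Q: Q = R/(ω₀L) = 150/(1e+05·0.1) = 0.015.
Step 4 — Bandwidth: Δω = ω₀/Q = 6.667e+06 rad/s; BW = Δω/(2π) = 1.061e+06 Hz.

(a) f₀ = 1.592e+04 Hz  (b) Q = 0.015  (c) BW = 1.061e+06 Hz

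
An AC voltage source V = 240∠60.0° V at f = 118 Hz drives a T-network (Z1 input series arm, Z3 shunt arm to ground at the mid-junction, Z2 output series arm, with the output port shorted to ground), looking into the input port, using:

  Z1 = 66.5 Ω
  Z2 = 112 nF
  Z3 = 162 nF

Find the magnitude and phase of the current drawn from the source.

Step 1 — Angular frequency: ω = 2π·f = 2π·118 = 741.4 rad/s.
Step 2 — Component impedances:
  Z1: Z = R = 66.5 Ω
  Z2: Z = 1/(jωC) = -j/(ω·C) = 0 - j1.204e+04 Ω
  Z3: Z = 1/(jωC) = -j/(ω·C) = 0 - j8326 Ω
Step 3 — With the output port shorted to ground, the output series arm Z2 runs from the junction to ground; the shunt arm Z3 also runs from the junction to ground. They appear in parallel: Z3 || Z2 = 0 - j4923 Ω.
Step 4 — Series with input arm Z1: Z_in = Z1 + (Z3 || Z2) = 66.5 - j4923 Ω = 4923∠-89.2° Ω.
Step 5 — Source phasor: V = 240∠60.0° V = 120 + j207.8 V.
Step 6 — Ohm's law: I = V / Z_total = (120 + j207.8) / (66.5 - j4923) = -0.04189 + j0.02494 A.
Step 7 — Convert to polar: |I| = 0.04875 A, ∠I = 149.2°.

I = 0.04875∠149.2° A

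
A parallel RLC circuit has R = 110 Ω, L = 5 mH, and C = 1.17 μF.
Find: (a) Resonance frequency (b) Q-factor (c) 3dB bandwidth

Step 1 — Resonance: ω₀ = 1/√(LC) = 1/√(0.005·1.17e-06) = 1.307e+04 rad/s.
Step 2 — f₀ = ω₀/(2π) = 2081 Hz.
Step 3 — Parallel Q: Q = R/(ω₀L) = 110/(1.307e+04·0.005) = 1.683.
Step 4 — Bandwidth: Δω = ω₀/Q = 7770 rad/s; BW = Δω/(2π) = 1237 Hz.

(a) f₀ = 2081 Hz  (b) Q = 1.683  (c) BW = 1237 Hz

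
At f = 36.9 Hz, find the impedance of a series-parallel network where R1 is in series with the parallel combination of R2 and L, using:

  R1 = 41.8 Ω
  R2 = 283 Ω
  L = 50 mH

Step 1 — Angular frequency: ω = 2π·f = 2π·36.9 = 231.8 rad/s.
Step 2 — Component impedances:
  R1: Z = R = 41.8 Ω
  R2: Z = R = 283 Ω
  L: Z = jωL = j·231.8·0.05 = 0 + j11.59 Ω
Step 3 — Parallel branch: R2 || L = 1/(1/R2 + 1/L) = 0.4741 + j11.57 Ω.
Step 4 — Series with R1: Z_total = R1 + (R2 || L) = 42.27 + j11.57 Ω = 43.83∠15.3° Ω.

Z = 42.27 + j11.57 Ω = 43.83∠15.3° Ω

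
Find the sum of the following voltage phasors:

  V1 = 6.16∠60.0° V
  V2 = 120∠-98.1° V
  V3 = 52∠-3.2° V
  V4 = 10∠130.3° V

Step 1 — Convert each phasor to rectangular form:
  V1 = 6.16·(cos(60.0°) + j·sin(60.0°)) = 3.08 + j5.335 V
  V2 = 120·(cos(-98.1°) + j·sin(-98.1°)) = -16.91 - j118.8 V
  V3 = 52·(cos(-3.2°) + j·sin(-3.2°)) = 51.92 - j2.903 V
  V4 = 10·(cos(130.3°) + j·sin(130.3°)) = -6.468 + j7.627 V
Step 2 — Sum components: V_total = 31.62 - j108.7 V.
Step 3 — Convert to polar: |V_total| = 113.2 V, ∠V_total = -73.8°.

V_total = 113.2∠-73.8° V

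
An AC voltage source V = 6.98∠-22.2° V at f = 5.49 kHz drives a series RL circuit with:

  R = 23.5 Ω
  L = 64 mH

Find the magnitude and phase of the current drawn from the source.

Step 1 — Angular frequency: ω = 2π·f = 2π·5490 = 3.449e+04 rad/s.
Step 2 — Component impedances:
  R: Z = R = 23.5 Ω
  L: Z = jωL = j·3.449e+04·0.064 = 0 + j2208 Ω
Step 3 — Series combination: Z_total = R + L = 23.5 + j2208 Ω = 2208∠89.4° Ω.
Step 4 — Source phasor: V = 6.98∠-22.2° V = 6.463 - j2.637 V.
Step 5 — Ohm's law: I = V / Z_total = (6.463 - j2.637) / (23.5 + j2208) = -0.001163 - j0.00294 A.
Step 6 — Convert to polar: |I| = 0.003162 A, ∠I = -111.6°.

I = 0.003162∠-111.6° A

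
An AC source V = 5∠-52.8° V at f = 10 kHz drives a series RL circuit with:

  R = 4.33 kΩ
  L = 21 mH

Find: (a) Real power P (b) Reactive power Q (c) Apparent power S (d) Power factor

Step 1 — Angular frequency: ω = 2π·f = 2π·1e+04 = 6.283e+04 rad/s.
Step 2 — Component impedances:
  R: Z = R = 4330 Ω
  L: Z = jωL = j·6.283e+04·0.021 = 0 + j1319 Ω
Step 3 — Series combination: Z_total = R + L = 4330 + j1319 Ω = 4527∠16.9° Ω.
Step 4 — Source phasor: V = 5∠-52.8° V = 3.023 - j3.983 V.
Step 5 — Current: I = V / Z = 0.0003824 - j0.001036 A = 0.001105∠-69.7° A.
Step 6 — Complex power: S = V·I* = 0.005283 + j0.00161 VA.
Step 7 — Real power: P = Re(S) = 0.005283 W.
Step 8 — Reactive power: Q = Im(S) = 0.00161 VAR.
Step 9 — Apparent power: |S| = 0.005523 VA.
Step 10 — Power factor: PF = P/|S| = 0.9566 (lagging).

(a) P = 0.005283 W  (b) Q = 0.00161 VAR  (c) S = 0.005523 VA  (d) PF = 0.9566 (lagging)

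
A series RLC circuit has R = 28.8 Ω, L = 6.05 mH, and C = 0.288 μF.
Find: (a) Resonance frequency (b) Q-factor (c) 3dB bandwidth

Step 1 — Resonance: ω₀ = 1/√(LC) = 1/√(0.00605·2.88e-07) = 2.396e+04 rad/s.
Step 2 — f₀ = ω₀/(2π) = 3813 Hz.
Step 3 — Series Q: Q = ω₀L/R = 2.396e+04·0.00605/28.8 = 5.033.
Step 4 — Bandwidth: Δω = ω₀/Q = 4760 rad/s; BW = Δω/(2π) = 757.6 Hz.

(a) f₀ = 3813 Hz  (b) Q = 5.033  (c) BW = 757.6 Hz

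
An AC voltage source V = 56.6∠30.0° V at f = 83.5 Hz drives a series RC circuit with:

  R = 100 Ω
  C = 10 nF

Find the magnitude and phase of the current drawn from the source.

Step 1 — Angular frequency: ω = 2π·f = 2π·83.5 = 524.6 rad/s.
Step 2 — Component impedances:
  R: Z = R = 100 Ω
  C: Z = 1/(jωC) = -j/(ω·C) = 0 - j1.906e+05 Ω
Step 3 — Series combination: Z_total = R + C = 100 - j1.906e+05 Ω = 1.906e+05∠-90.0° Ω.
Step 4 — Source phasor: V = 56.6∠30.0° V = 49.02 + j28.3 V.
Step 5 — Ohm's law: I = V / Z_total = (49.02 + j28.3) / (100 - j1.906e+05) = -0.0001483 + j0.0002572 A.
Step 6 — Convert to polar: |I| = 0.0002969 A, ∠I = 120.0°.

I = 0.0002969∠120.0° A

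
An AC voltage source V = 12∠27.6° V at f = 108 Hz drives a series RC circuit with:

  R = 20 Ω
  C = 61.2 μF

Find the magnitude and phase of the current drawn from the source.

Step 1 — Angular frequency: ω = 2π·f = 2π·108 = 678.6 rad/s.
Step 2 — Component impedances:
  R: Z = R = 20 Ω
  C: Z = 1/(jωC) = -j/(ω·C) = 0 - j24.08 Ω
Step 3 — Series combination: Z_total = R + C = 20 - j24.08 Ω = 31.3∠-50.3° Ω.
Step 4 — Source phasor: V = 12∠27.6° V = 10.63 + j5.56 V.
Step 5 — Ohm's law: I = V / Z_total = (10.63 + j5.56) / (20 - j24.08) = 0.08044 + j0.3748 A.
Step 6 — Convert to polar: |I| = 0.3834 A, ∠I = 77.9°.

I = 0.3834∠77.9° A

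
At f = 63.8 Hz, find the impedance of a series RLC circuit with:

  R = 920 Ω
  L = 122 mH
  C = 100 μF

Step 1 — Angular frequency: ω = 2π·f = 2π·63.8 = 400.9 rad/s.
Step 2 — Component impedances:
  R: Z = R = 920 Ω
  L: Z = jωL = j·400.9·0.122 = 0 + j48.91 Ω
  C: Z = 1/(jωC) = -j/(ω·C) = 0 - j24.95 Ω
Step 3 — Series combination: Z_total = R + L + C = 920 + j23.96 Ω = 920.3∠1.5° Ω.

Z = 920 + j23.96 Ω = 920.3∠1.5° Ω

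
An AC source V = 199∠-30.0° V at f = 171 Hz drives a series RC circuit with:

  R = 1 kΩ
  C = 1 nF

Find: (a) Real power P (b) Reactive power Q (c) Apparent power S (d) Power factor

Step 1 — Angular frequency: ω = 2π·f = 2π·171 = 1074 rad/s.
Step 2 — Component impedances:
  R: Z = R = 1000 Ω
  C: Z = 1/(jωC) = -j/(ω·C) = 0 - j9.307e+05 Ω
Step 3 — Series combination: Z_total = R + C = 1000 - j9.307e+05 Ω = 9.307e+05∠-89.9° Ω.
Step 4 — Source phasor: V = 199∠-30.0° V = 172.3 - j99.5 V.
Step 5 — Current: I = V / Z = 0.0001071 + j0.0001851 A = 0.0002138∠59.9° A.
Step 6 — Complex power: S = V·I* = 4.571e-05 - j0.04255 VA.
Step 7 — Real power: P = Re(S) = 4.571e-05 W.
Step 8 — Reactive power: Q = Im(S) = -0.04255 VAR.
Step 9 — Apparent power: |S| = 0.04255 VA.
Step 10 — Power factor: PF = P/|S| = 0.001074 (leading).

(a) P = 4.571e-05 W  (b) Q = -0.04255 VAR  (c) S = 0.04255 VA  (d) PF = 0.001074 (leading)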